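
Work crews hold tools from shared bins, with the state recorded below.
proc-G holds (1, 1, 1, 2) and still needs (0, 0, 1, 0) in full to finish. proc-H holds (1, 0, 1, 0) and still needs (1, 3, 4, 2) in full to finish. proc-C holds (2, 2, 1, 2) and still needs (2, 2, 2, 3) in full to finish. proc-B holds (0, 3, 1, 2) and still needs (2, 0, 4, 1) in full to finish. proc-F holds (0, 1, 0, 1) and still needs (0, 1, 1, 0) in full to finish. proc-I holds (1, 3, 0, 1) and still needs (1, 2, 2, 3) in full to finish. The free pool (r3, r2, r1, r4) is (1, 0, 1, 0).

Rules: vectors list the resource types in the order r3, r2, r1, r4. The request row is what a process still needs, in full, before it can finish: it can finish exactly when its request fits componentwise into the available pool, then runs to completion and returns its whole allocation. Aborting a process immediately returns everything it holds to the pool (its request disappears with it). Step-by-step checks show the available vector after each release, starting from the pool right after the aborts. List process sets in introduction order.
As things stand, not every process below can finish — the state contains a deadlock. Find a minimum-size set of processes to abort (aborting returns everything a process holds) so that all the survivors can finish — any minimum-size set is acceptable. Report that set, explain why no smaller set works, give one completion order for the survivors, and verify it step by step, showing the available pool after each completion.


The answer: abort proc-B.
Key observation: proc-H had no path to completion before; after the abort of proc-B ((0, 3, 1, 2) returned), step 5 is where it fits.
No smaller set exists: with zero aborts the deadlock remains.
One survivor order: proc-G, proc-F, proc-I, proc-C, proc-H. Check, step by step (post-abort pool first):
  pool = (1, 3, 2, 2)
  run proc-G (needs (0, 0, 1, 0), free (1, 3, 2, 2)); after release of (1, 1, 1, 2) the pool is (2, 4, 3, 4)
  run proc-F (needs (0, 1, 1, 0), free (2, 4, 3, 4)); after release of (0, 1, 0, 1) the pool is (2, 5, 3, 5)
  run proc-I (needs (1, 2, 2, 3), free (2, 5, 3, 5)); after release of (1, 3, 0, 1) the pool is (3, 8, 3, 6)
  run proc-C (needs (2, 2, 2, 3), free (3, 8, 3, 6)); after release of (2, 2, 1, 2) the pool is (5, 10, 4, 8)
  run proc-H (needs (1, 3, 4, 2), free (5, 10, 4, 8)); after release of (1, 0, 1, 0) the pool is (6, 10, 5, 8)


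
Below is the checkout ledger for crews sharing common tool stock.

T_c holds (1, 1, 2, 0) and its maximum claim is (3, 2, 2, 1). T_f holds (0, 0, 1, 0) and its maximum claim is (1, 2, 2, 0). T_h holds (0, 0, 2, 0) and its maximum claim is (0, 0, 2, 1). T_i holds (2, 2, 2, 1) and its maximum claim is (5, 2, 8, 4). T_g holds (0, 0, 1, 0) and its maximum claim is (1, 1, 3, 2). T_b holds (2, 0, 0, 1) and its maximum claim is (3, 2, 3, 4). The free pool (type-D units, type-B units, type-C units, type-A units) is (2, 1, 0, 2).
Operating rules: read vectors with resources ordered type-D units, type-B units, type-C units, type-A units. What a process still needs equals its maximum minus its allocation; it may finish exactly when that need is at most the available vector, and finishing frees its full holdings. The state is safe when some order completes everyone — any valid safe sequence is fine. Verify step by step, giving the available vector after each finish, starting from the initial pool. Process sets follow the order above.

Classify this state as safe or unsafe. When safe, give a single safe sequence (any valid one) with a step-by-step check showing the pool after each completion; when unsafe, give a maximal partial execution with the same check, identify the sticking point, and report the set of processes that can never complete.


UNSAFE.
Key observation: no order helps: past T_c, T_h, T_f, T_g, the free pool tops out at (3, 2, 6, 2), below what each blocked process needs in type-A units.
The run T_c, T_h, T_f, T_g cannot be extended any further. Step-by-step check:
  pool = (2, 1, 0, 2)
  run T_c (needs (2, 1, 0, 1), free (2, 1, 0, 2)); after release of (1, 1, 2, 0) the pool is (3, 2, 2, 2)
  run T_h (needs (0, 0, 0, 1), free (3, 2, 2, 2)); after release of (0, 0, 2, 0) the pool is (3, 2, 4, 2)
  run T_f (needs (1, 2, 1, 0), free (3, 2, 4, 2)); after release of (0, 0, 1, 0) the pool is (3, 2, 5, 2)
  run T_g (needs (1, 1, 2, 2), free (3, 2, 5, 2)); after release of (0, 0, 1, 0) the pool is (3, 2, 6, 2)
  blocked: T_i wants (3, 0, 6, 3), pool (3, 2, 6, 2) — not enough type-A units
  blocked: T_b wants (1, 2, 3, 3), pool (3, 2, 6, 2) — not enough type-A units
Processes that can never finish: T_i and T_b.


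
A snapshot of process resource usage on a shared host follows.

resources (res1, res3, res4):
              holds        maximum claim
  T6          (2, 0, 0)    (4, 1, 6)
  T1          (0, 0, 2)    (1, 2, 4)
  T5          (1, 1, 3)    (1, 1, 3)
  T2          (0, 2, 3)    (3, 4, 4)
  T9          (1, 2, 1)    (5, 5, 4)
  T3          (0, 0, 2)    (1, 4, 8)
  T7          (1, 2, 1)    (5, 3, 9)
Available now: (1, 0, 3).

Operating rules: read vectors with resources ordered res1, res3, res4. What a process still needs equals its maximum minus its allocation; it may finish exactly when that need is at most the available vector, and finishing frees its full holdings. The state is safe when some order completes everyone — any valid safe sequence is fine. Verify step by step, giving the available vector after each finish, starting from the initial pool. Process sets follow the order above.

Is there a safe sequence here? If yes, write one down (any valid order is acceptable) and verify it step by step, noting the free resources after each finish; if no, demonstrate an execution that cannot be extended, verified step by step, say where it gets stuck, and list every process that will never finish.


UNSAFE — no complete ordering exists.
Key observation: after T5, T6 the pool peaks at (4, 1, 6), and each blocked process is short somewhere: T1 on res3; T2 on res3; T9 on res3; T3 on res3; T7 on res4.
Going as far as possible: T5, T6; after that, nothing fits. Check, step by step:
  pool = (1, 0, 3)
  run T5 (needs (0, 0, 0), free (1, 0, 3)); after release of (1, 1, 3) the pool is (2, 1, 6)
  run T6 (needs (2, 1, 6), free (2, 1, 6)); after release of (2, 0, 0) the pool is (4, 1, 6)
  T1 still needs (1, 2, 2) but only (4, 1, 6) is free — short on res3
  T2 still needs (3, 2, 1) but only (4, 1, 6) is free — short on res3
  T9 still needs (4, 3, 3) but only (4, 1, 6) is free — short on res3
  T3 still needs (1, 4, 6) but only (4, 1, 6) is free — short on res3
  T7 still needs (4, 1, 8) but only (4, 1, 6) is free — short on res4
Processes that can never finish: T1, T2, T9, T3 and T7.


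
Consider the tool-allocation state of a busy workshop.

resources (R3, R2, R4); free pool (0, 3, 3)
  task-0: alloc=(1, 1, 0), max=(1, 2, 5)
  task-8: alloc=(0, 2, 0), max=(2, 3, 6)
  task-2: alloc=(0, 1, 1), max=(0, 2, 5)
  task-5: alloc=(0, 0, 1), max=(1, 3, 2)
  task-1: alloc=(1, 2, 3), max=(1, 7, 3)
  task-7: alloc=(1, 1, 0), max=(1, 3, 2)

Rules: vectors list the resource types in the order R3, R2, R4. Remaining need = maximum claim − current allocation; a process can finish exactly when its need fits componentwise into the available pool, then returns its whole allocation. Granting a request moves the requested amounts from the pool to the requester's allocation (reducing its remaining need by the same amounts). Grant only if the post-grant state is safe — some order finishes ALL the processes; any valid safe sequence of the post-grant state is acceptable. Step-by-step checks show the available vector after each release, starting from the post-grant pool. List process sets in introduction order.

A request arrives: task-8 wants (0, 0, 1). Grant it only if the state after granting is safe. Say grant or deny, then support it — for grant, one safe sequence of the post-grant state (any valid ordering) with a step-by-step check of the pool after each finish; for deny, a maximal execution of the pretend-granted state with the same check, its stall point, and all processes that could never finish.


DENY: after the grant no complete ordering would exist.
Key observation: after task-7, task-5 the pool peaks at (1, 4, 3), and each blocked process is short somewhere: task-0 on R4; task-8 on R3, R4; task-2 on R4; task-1 on R2.
On the post-grant state, task-7, task-5 is a maximal run — nothing extends it. Verifying each step:
  pool = (0, 3, 2)
  run task-7 (needs (0, 2, 2), free (0, 3, 2)); after release of (1, 1, 0) the pool is (1, 4, 2)
  run task-5 (needs (1, 3, 1), free (1, 4, 2)); after release of (0, 0, 1) the pool is (1, 4, 3)
  blocked: task-0 wants (0, 1, 5), pool (1, 4, 3) — not enough R4
  blocked: task-8 wants (2, 1, 5), pool (1, 4, 3) — not enough R3 and R4
  blocked: task-2 wants (0, 1, 4), pool (1, 4, 3) — not enough R4
  blocked: task-1 wants (0, 5, 0), pool (1, 4, 3) — not enough R2
Processes that could never finish after the grant: task-0, task-8, task-2 and task-1.


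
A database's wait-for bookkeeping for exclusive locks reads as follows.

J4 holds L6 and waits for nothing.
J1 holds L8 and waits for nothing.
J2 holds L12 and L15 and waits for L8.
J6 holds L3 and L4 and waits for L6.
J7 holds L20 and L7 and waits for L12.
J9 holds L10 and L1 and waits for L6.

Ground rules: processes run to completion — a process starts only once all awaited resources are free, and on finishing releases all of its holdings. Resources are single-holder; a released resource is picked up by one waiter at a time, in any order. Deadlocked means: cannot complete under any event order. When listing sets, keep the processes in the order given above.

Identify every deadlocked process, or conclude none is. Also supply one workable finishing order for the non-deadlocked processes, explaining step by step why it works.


No process is deadlocked.
Key observation: no waiting chain loops back on itself — every chain ends at a process that waits on nothing, so everyone eventually runs.
One completion order for the rest: J4, J1, J9, J2, J7, J6.
Verifying each step:
  J4 waits on nothing -> runs at once and releases L6
  J1 waits on nothing -> runs at once and releases L8
  J9: everything it awaited (L6) is free; runs, freeing L10 and L1
  J2: everything it awaited (L8) is free; runs, freeing L12 and L15
  J7: everything it awaited (L12) is free; runs, freeing L20 and L7
  J6: everything it awaited (L6) is free; runs, freeing L3 and L4


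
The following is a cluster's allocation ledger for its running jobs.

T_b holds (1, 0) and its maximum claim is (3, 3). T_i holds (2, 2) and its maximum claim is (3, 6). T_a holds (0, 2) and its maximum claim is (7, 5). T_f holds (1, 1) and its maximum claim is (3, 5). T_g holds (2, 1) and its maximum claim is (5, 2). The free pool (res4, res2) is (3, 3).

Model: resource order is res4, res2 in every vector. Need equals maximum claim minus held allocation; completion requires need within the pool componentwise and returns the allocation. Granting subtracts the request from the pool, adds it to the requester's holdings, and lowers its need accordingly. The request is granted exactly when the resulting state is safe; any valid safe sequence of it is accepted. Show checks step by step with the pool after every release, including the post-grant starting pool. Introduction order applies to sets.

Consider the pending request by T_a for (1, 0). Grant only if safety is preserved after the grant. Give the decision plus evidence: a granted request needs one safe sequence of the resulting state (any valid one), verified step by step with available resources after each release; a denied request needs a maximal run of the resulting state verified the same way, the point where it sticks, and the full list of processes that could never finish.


GRANT — the state after the grant stays safe, e.g. via T_b, T_g, T_f, T_a, T_i.
Key observation: with (2, 3) left after the transfer, T_b can run at once — the state stays safe.
Step-by-step check of the post-grant state:
  pool = (2, 3)
  T_b needs (2, 3) <= (2, 3) -> finishes; pool += (1, 0) = (3, 3)
  T_g needs (3, 1) <= (3, 3) -> finishes; pool += (2, 1) = (5, 4)
  T_f needs (2, 4) <= (5, 4) -> finishes; pool += (1, 1) = (6, 5)
  T_a needs (6, 3) <= (6, 5) -> finishes; pool += (1, 2) = (7, 7)
  T_i needs (1, 4) <= (7, 7) -> finishes; pool += (2, 2) = (9, 9)


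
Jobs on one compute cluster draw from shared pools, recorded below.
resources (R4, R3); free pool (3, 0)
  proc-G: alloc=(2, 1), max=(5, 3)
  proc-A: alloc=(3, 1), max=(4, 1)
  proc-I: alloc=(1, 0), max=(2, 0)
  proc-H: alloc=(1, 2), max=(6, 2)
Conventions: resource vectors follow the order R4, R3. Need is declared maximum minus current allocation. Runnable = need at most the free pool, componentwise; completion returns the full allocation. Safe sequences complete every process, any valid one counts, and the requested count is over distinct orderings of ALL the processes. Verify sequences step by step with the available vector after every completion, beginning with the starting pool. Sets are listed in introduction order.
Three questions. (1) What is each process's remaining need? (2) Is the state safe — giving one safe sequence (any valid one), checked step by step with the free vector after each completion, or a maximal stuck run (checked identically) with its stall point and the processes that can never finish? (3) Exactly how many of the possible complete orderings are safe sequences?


(1) Need matrix, components ordered R4, R3:
  proc-G: (3, 2)
  proc-A: (1, 0)
  proc-I: (1, 0)
  proc-H: (5, 0)
(2) SAFE — a valid safe sequence is proc-A, proc-I, proc-H, proc-G.
Key observation: the order never hits an exact fit; proc-G is the first step at the minimum slack of 1 on its requested resources ((3, 2), (8, 3) free).
Walking it through:
  pool = (3, 0)
  proc-A: need (1, 0) fits (3, 0); releases (3, 1), pool now (6, 1)
  proc-I: need (1, 0) fits (6, 1); releases (1, 0), pool now (7, 1)
  proc-H: need (5, 0) fits (7, 1); releases (1, 2), pool now (8, 3)
  proc-G: need (3, 2) fits (8, 3); releases (2, 1), pool now (10, 4)
(3) Exactly 4 of the possible complete orderings are safe sequences.


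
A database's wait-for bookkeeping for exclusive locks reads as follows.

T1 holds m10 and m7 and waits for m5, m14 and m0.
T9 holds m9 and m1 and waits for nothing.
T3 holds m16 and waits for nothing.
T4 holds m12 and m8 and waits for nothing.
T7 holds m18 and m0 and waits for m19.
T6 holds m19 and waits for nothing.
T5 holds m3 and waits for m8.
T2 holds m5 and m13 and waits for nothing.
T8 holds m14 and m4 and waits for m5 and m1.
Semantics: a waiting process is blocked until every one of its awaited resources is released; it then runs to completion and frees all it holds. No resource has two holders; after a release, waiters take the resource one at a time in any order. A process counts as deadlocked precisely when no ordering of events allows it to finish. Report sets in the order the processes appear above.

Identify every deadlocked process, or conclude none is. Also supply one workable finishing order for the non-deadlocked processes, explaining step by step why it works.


The deadlocked set is empty.
Key observation: although several processes wait, no cycle exists — each chain bottoms out at a free runner.
The rest can finish in the order T4, T9, T6, T2, T7, T8, T3, T5, T1.
Walking it through:
  T4: no waits; runs immediately, freeing m12 and m8
  T9: no waits; runs immediately, freeing m9 and m1
  T6: no waits; runs immediately, freeing m19
  T2: no waits; runs immediately, freeing m5 and m13
  run T7 (all its waits — m19 — are resolved); releases m18 and m0
  run T8 (all its waits — m5 and m1 — are resolved); releases m14 and m4
  T3: no waits; runs immediately, freeing m16
  run T5 (all its waits — m8 — are resolved); releases m3
  run T1 (all its waits — m5, m14 and m0 — are resolved); releases m10 and m7


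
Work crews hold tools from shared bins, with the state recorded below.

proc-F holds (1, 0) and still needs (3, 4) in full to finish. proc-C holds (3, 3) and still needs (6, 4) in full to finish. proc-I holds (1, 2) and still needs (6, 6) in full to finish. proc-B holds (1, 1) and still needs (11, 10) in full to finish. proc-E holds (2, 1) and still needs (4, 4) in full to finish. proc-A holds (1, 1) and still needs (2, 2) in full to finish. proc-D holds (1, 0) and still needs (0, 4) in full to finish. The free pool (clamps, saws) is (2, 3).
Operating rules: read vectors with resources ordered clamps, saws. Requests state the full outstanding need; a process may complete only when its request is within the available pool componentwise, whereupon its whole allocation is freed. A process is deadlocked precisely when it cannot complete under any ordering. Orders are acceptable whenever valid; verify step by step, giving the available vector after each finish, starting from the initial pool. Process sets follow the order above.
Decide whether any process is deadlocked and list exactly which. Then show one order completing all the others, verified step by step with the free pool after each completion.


No process is deadlocked.
Key observation: no deadlock: proc-A fits now, and the freed resources carry the rest through.
The rest can finish in the order proc-A, proc-F, proc-D, proc-E, proc-C, proc-I, proc-B. Walking it through:
  pool = (2, 3)
  run proc-A (needs (2, 2), free (2, 3)); after release of (1, 1) the pool is (3, 4)
  run proc-F (needs (3, 4), free (3, 4)); after release of (1, 0) the pool is (4, 4)
  run proc-D (needs (0, 4), free (4, 4)); after release of (1, 0) the pool is (5, 4)
  run proc-E (needs (4, 4), free (5, 4)); after release of (2, 1) the pool is (7, 5)
  run proc-C (needs (6, 4), free (7, 5)); after release of (3, 3) the pool is (10, 8)
  run proc-I (needs (6, 6), free (10, 8)); after release of (1, 2) the pool is (11, 10)
  run proc-B (needs (11, 10), free (11, 10)); after release of (1, 1) the pool is (12, 11)


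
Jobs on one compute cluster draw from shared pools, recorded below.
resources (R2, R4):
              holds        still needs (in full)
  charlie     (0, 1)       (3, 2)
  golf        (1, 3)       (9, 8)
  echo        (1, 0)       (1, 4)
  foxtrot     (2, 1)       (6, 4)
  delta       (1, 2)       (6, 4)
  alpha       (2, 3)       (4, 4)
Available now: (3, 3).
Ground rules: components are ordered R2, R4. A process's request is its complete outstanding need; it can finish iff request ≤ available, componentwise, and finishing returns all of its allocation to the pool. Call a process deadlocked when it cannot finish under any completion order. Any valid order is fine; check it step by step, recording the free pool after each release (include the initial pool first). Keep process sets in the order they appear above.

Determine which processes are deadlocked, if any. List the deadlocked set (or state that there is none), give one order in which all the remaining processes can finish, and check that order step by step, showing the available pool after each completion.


Nothing here is deadlocked.
Key observation: there is always a runnable process — charlie first — so the state unwinds completely.
The rest can finish in the order charlie, echo, alpha, foxtrot, delta, golf. Verifying each step:
  pool = (3, 3)
  charlie: need (3, 2) fits (3, 3); releases (0, 1), pool now (3, 4)
  echo: need (1, 4) fits (3, 4); releases (1, 0), pool now (4, 4)
  alpha: need (4, 4) fits (4, 4); releases (2, 3), pool now (6, 7)
  foxtrot: need (6, 4) fits (6, 7); releases (2, 1), pool now (8, 8)
  delta: need (6, 4) fits (8, 8); releases (1, 2), pool now (9, 10)
  golf: need (9, 8) fits (9, 10); releases (1, 3), pool now (10, 13)


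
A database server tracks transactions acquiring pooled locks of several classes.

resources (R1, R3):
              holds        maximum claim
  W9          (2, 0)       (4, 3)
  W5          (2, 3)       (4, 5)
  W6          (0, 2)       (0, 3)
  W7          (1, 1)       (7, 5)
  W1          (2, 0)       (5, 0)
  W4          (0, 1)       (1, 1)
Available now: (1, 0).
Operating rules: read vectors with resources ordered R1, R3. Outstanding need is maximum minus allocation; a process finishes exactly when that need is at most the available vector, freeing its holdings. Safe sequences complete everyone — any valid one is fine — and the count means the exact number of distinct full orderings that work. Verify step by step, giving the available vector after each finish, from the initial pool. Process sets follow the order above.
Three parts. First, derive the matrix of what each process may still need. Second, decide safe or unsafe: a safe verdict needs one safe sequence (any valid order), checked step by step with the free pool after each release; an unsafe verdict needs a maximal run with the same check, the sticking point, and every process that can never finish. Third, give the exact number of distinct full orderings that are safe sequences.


(1) Outstanding need per process (order R1, R3):
  W9: (2, 3)
  W5: (2, 2)
  W6: (0, 1)
  W7: (6, 4)
  W1: (3, 0)
  W4: (1, 0)
(2) The state is UNSAFE.
Key observation: R1 is the bottleneck — with W4, W6 done the pool holds (1, 3), short of every remaining need.
A maximal execution: W4, W6 — then nothing else fits. Verifying each step:
  pool = (1, 0)
  W4: need (1, 0) fits (1, 0); releases (0, 1), pool now (1, 1)
  W6: need (0, 1) fits (1, 1); releases (0, 2), pool now (1, 3)
  blocked: W9 wants (2, 3), pool (1, 3) — not enough R1
  blocked: W5 wants (2, 2), pool (1, 3) — not enough R1
  blocked: W7 wants (6, 4), pool (1, 3) — not enough R1 and R3
  blocked: W1 wants (3, 0), pool (1, 3) — not enough R1
Permanently blocked: W9, W5, W7 and W1.
(3) Exactly 0 of the possible complete orderings are safe sequences.


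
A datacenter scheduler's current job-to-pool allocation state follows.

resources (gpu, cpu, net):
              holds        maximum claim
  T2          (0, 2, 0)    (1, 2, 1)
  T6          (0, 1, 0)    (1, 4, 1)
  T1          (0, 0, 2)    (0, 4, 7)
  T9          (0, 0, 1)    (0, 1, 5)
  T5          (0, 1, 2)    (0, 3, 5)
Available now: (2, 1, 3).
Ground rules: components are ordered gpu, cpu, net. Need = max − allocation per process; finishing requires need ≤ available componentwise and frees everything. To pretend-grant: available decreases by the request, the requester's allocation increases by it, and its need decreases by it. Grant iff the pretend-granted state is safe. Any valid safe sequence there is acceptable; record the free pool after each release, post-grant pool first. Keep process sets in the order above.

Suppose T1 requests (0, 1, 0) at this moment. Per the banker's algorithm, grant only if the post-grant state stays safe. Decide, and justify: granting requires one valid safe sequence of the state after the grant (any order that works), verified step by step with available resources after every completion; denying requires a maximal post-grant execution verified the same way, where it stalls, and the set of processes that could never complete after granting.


GRANT: granting preserves safety; a valid post-grant sequence is T2, T5, T9, T1, T6.
Key observation: the transfer keeps a workable pool ((2, 0, 3)); T2 starts the safe sequence.
Check on the post-grant state, step by step:
  pool = (2, 0, 3)
  T2: need (1, 0, 1) fits (2, 0, 3); releases (0, 2, 0), pool now (2, 2, 3)
  T5: need (0, 2, 3) fits (2, 2, 3); releases (0, 1, 2), pool now (2, 3, 5)
  T9: need (0, 1, 4) fits (2, 3, 5); releases (0, 0, 1), pool now (2, 3, 6)
  T1: need (0, 3, 5) fits (2, 3, 6); releases (0, 1, 2), pool now (2, 4, 8)
  T6: need (1, 3, 1) fits (2, 4, 8); releases (0, 1, 0), pool now (2, 5, 8)


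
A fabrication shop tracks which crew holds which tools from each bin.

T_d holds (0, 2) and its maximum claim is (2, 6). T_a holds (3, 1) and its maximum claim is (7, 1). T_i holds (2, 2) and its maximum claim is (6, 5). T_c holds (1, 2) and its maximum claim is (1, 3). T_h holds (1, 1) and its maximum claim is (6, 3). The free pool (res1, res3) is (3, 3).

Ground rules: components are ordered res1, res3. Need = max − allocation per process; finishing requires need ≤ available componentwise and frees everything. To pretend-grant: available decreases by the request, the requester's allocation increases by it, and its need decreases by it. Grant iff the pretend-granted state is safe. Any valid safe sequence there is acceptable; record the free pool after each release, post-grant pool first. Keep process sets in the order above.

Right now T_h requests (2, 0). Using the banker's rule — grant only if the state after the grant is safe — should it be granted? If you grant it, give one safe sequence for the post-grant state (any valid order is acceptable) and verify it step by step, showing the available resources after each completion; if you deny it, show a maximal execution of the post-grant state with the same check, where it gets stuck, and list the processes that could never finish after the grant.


DENY: after the grant no complete ordering would exist.
Key observation: res1 is the bottleneck — with T_c, T_d done the pool holds (2, 7), short of every remaining need.
On the post-grant state, T_c, T_d is a maximal run — nothing extends it. Verifying each step:
  pool = (1, 3)
  T_c: need (0, 1) fits (1, 3); releases (1, 2), pool now (2, 5)
  T_d: need (2, 4) fits (2, 5); releases (0, 2), pool now (2, 7)
  blocked: T_a wants (4, 0), pool (2, 7) — not enough res1
  blocked: T_i wants (4, 3), pool (2, 7) — not enough res1
  blocked: T_h wants (3, 2), pool (2, 7) — not enough res1
Post-grant, the permanently blocked set is T_a, T_i and T_h.


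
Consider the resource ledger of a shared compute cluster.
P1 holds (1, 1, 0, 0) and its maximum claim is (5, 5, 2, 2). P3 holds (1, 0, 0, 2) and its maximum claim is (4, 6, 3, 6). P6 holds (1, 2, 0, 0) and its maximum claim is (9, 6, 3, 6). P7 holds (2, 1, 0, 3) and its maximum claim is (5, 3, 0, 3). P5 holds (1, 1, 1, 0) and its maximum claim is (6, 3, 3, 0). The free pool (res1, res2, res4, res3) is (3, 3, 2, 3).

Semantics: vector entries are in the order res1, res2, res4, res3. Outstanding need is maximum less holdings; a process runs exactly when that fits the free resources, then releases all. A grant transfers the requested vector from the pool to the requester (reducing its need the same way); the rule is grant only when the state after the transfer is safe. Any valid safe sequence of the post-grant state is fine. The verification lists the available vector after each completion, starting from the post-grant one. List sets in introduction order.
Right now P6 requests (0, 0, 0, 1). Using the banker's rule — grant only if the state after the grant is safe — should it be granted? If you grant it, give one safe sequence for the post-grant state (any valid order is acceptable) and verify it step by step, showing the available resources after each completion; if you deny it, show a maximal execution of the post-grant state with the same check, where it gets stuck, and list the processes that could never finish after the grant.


GRANT: granting preserves safety; a valid post-grant sequence is P7, P1, P5, P3, P6.
Key observation: post-grant, (3, 3, 2, 2) remains, and an order beginning with P7 completes everyone.
Check on the post-grant state, step by step:
  pool = (3, 3, 2, 2)
  run P7 (needs (3, 2, 0, 0), free (3, 3, 2, 2)); after release of (2, 1, 0, 3) the pool is (5, 4, 2, 5)
  run P1 (needs (4, 4, 2, 2), free (5, 4, 2, 5)); after release of (1, 1, 0, 0) the pool is (6, 5, 2, 5)
  run P5 (needs (5, 2, 2, 0), free (6, 5, 2, 5)); after release of (1, 1, 1, 0) the pool is (7, 6, 3, 5)
  run P3 (needs (3, 6, 3, 4), free (7, 6, 3, 5)); after release of (1, 0, 0, 2) the pool is (8, 6, 3, 7)
  run P6 (needs (8, 4, 3, 5), free (8, 6, 3, 7)); after release of (1, 2, 0, 1) the pool is (9, 8, 3, 8)


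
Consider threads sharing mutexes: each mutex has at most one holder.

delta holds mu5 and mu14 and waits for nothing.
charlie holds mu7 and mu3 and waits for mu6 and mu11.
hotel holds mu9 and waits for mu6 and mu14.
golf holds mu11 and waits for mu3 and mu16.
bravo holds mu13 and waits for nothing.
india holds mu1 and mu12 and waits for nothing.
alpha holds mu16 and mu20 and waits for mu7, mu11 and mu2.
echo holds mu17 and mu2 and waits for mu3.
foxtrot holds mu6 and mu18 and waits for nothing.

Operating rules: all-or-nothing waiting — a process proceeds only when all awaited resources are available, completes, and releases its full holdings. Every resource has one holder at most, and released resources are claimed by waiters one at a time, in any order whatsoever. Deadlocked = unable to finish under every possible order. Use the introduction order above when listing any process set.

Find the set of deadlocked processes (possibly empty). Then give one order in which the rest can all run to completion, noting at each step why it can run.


Deadlocked: charlie, golf, alpha and echo.
Key observation: nobody on the ring charlie -> golf -> charlie can start until another member finishes, which never happens; alpha and echo are caught in further circular waits.
The rest can finish in the order delta, india, foxtrot, bravo, hotel.
Walking it through:
  run delta (it waits on nothing); releases mu5 and mu14
  run india (it waits on nothing); releases mu1 and mu12
  run foxtrot (it waits on nothing); releases mu6 and mu18
  run bravo (it waits on nothing); releases mu13
  run hotel (all its waits — mu6 and mu14 — are resolved); releases mu9


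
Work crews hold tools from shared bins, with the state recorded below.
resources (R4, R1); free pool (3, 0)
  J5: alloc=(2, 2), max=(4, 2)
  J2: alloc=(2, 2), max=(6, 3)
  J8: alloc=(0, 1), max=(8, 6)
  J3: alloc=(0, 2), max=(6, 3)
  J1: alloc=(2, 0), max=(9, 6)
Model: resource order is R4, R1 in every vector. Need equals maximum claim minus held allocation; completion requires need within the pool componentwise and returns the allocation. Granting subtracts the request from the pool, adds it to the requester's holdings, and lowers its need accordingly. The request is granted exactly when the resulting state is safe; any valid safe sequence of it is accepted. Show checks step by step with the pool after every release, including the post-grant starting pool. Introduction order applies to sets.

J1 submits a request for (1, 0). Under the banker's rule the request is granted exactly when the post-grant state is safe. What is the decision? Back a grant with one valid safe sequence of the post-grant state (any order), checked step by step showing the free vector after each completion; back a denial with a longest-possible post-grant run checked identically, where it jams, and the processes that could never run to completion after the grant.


GRANT. The post-grant state is safe; one safe sequence: J5, J2, J3, J1, J8.
Key observation: the transfer keeps a workable pool ((2, 0)); J5 starts the safe sequence.
Check on the post-grant state, step by step:
  pool = (2, 0)
  J5 needs (2, 0) <= (2, 0) -> finishes; pool += (2, 2) = (4, 2)
  J2 needs (4, 1) <= (4, 2) -> finishes; pool += (2, 2) = (6, 4)
  J3 needs (6, 1) <= (6, 4) -> finishes; pool += (0, 2) = (6, 6)
  J1 needs (6, 6) <= (6, 6) -> finishes; pool += (3, 0) = (9, 6)
  J8 needs (8, 5) <= (9, 6) -> finishes; pool += (0, 1) = (9, 7)


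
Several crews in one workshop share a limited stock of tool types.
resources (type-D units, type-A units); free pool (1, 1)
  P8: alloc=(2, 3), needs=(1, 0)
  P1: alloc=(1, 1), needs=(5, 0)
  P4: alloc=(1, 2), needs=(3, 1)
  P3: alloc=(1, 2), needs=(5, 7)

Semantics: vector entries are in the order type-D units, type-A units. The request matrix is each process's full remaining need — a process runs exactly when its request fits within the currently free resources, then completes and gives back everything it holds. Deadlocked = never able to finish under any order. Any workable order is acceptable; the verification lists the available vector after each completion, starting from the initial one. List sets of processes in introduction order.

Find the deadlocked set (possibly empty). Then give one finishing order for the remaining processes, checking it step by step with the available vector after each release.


Deadlocked: P1 and P3.
Key observation: the wall is type-D units: completing P8, P4 brings the pool only to (4, 6), and all the rest need more.
A valid finishing order for the others: P8, P4. Check, step by step:
  pool = (1, 1)
  P8: need (1, 0) fits (1, 1); releases (2, 3), pool now (3, 4)
  P4: need (3, 1) fits (3, 4); releases (1, 2), pool now (4, 6)
The stuck group stays short no matter what:
  P1 cannot run: need (5, 0) vs free (4, 6) (insufficient type-D units)
  P3 cannot run: need (5, 7) vs free (4, 6) (insufficient type-D units and type-A units)


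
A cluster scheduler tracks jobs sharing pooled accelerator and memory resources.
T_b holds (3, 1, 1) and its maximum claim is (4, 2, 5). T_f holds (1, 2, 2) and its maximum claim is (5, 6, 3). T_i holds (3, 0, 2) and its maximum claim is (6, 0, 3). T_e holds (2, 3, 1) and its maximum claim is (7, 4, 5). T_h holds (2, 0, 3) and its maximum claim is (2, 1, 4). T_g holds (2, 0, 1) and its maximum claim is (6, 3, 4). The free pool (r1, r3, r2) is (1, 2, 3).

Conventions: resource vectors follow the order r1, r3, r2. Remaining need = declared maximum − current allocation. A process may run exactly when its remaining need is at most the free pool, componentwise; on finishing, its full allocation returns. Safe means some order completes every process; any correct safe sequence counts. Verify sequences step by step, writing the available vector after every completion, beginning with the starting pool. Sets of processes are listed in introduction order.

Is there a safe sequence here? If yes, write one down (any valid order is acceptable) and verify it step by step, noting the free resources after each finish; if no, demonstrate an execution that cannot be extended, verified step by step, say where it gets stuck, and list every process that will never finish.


SAFE. One safe sequence: T_h, T_i, T_e, T_f, T_b, T_g.
Key observation: the first exact fit in this order is T_i — it needs (3, 0, 1) with (3, 2, 6) free, meeting a requested resource to the last unit.
Check, step by step:
  pool = (1, 2, 3)
  T_h: need (0, 1, 1) fits (1, 2, 3); releases (2, 0, 3), pool now (3, 2, 6)
  T_i: need (3, 0, 1) fits (3, 2, 6); releases (3, 0, 2), pool now (6, 2, 8)
  T_e: need (5, 1, 4) fits (6, 2, 8); releases (2, 3, 1), pool now (8, 5, 9)
  T_f: need (4, 4, 1) fits (8, 5, 9); releases (1, 2, 2), pool now (9, 7, 11)
  T_b: need (1, 1, 4) fits (9, 7, 11); releases (3, 1, 1), pool now (12, 8, 12)
  T_g: need (4, 3, 3) fits (12, 8, 12); releases (2, 0, 1), pool now (14, 8, 13)


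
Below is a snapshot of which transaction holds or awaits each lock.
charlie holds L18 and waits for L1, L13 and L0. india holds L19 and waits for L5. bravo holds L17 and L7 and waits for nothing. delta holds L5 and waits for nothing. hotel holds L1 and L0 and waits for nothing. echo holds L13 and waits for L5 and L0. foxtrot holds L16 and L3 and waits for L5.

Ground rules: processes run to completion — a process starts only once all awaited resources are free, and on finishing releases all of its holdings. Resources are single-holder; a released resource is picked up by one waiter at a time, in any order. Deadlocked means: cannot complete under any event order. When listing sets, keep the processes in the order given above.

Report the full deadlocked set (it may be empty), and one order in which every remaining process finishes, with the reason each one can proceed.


Nothing here is deadlocked.
Key observation: there is no circular wait here — follow any chain and it reaches a process that is free to run now.
A valid finishing order for the others: delta, hotel, foxtrot, echo, charlie, india, bravo.
Verifying each step:
  delta: no waits; runs immediately, freeing L5
  hotel: no waits; runs immediately, freeing L1 and L0
  foxtrot: everything it awaited (L5) is free; runs, freeing L16 and L3
  echo: everything it awaited (L5 and L0) is free; runs, freeing L13
  charlie: everything it awaited (L1, L13 and L0) is free; runs, freeing L18
  india: everything it awaited (L5) is free; runs, freeing L19
  bravo: no waits; runs immediately, freeing L17 and L7


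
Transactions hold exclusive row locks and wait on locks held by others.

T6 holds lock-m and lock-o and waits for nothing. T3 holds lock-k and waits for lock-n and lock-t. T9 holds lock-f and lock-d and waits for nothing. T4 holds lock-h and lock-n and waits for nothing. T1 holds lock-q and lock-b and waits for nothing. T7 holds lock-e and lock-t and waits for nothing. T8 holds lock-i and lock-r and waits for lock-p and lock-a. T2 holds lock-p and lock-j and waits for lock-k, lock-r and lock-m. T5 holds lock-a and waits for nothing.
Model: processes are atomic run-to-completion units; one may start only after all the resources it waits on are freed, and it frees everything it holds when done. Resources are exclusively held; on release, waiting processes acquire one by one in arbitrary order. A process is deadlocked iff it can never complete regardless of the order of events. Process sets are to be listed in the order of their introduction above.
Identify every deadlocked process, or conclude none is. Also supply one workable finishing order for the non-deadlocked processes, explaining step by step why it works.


Deadlocked: T8 and T2.
Key observation: the cycle T8 -> T2 -> T8 can never break — each member waits on the next; no other process is dragged down with it.
A valid finishing order for the others: T7, T5, T4, T6, T3, T1, T9.
Verifying each step:
  T7: no waits; runs immediately, freeing lock-e and lock-t
  T5: no waits; runs immediately, freeing lock-a
  T4: no waits; runs immediately, freeing lock-h and lock-n
  T6: no waits; runs immediately, freeing lock-m and lock-o
  T3 waits on lock-n and lock-t — all released -> runs and releases lock-k
  T1: no waits; runs immediately, freeing lock-q and lock-b
  T9: no waits; runs immediately, freeing lock-f and lock-d


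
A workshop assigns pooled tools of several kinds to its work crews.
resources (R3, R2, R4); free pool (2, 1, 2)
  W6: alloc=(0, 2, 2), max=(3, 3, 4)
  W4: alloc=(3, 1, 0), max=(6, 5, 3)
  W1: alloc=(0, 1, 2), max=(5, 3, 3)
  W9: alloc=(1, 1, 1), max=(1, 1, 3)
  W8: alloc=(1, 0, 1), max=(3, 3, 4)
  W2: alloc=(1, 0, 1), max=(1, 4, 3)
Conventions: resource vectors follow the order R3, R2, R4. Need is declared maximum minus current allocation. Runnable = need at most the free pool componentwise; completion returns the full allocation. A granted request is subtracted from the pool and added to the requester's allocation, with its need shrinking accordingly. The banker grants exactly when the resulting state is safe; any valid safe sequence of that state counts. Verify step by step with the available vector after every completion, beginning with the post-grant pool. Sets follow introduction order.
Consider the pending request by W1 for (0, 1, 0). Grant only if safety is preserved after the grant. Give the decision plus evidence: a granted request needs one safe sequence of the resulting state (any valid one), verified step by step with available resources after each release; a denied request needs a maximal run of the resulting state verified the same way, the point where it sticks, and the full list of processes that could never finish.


DENY — the pretend-granted state is unsafe.
Key observation: after W9, W6, W8 the pool peaks at (4, 3, 6), and each blocked process is short somewhere: W4 on R2; W1 on R3; W2 on R2.
Pretend the grant happened; the run W9, W6, W8 goes as far as possible. Verifying each step:
  pool = (2, 0, 2)
  run W9 (needs (0, 0, 2), free (2, 0, 2)); after release of (1, 1, 1) the pool is (3, 1, 3)
  run W6 (needs (3, 1, 2), free (3, 1, 3)); after release of (0, 2, 2) the pool is (3, 3, 5)
  run W8 (needs (2, 3, 3), free (3, 3, 5)); after release of (1, 0, 1) the pool is (4, 3, 6)
  W4 cannot run: need (3, 4, 3) vs free (4, 3, 6) (insufficient R2)
  W1 cannot run: need (5, 1, 1) vs free (4, 3, 6) (insufficient R3)
  W2 cannot run: need (0, 4, 2) vs free (4, 3, 6) (insufficient R2)
Had the request been granted, W4, W1 and W2 could never finish.
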